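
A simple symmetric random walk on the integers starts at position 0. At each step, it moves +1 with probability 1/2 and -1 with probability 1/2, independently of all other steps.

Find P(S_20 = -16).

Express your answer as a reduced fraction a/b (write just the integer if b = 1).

To reach position -16 after 20 steps: need 2 steps of +1 and 18 of -1.
Favorable paths: C(20,2) = 190
Total paths: 2^20 = 1048576
P = 190/1048576 = 95/524288

Answer: 95/524288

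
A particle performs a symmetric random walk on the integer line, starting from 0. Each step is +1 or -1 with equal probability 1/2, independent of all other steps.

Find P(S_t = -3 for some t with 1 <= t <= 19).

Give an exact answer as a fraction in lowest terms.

Count via complement. Let g(t,s) = #length-t paths at position s with S_1..S_t all ≠ -3.
g(t,s) = g(t-1,s-1) + g(t-1,s+1) for s ≠ -3; g(t,-3) = 0.
t=0: g(0,0)=1
t=1: g(1,-1)=1 g(1,1)=1
t=2: g(2,-2)=1 g(2,0)=2 g(2,2)=1
t=3: g(3,-1)=3 g(3,1)=3 g(3,3)=1
t=4: g(4,-2)=3 g(4,0)=6 g(4,2)=4 g(4,4)=1
t=5: g(5,-1)=9 g(5,1)=10 g(5,3)=5 g(5,5)=1
t=6: g(6,-2)=9 g(6,0)=19 g(6,2)=15 g(6,4)=6 g(6,6)=1
t=7: g(7,-1)=28 g(7,1)=34 g(7,3)=21 g(7,5)=7 g(7,7)=1
t=8: g(8,-2)=28 g(8,0)=62 g(8,2)=55 g(8,4)=28 g(8,6)=8 g(8,8)=1
t=9: g(9,-1)=90 g(9,1)=117 g(9,3)=83 g(9,5)=36 g(9,7)=9 g(9,9)=1
t=10: g(10,-2)=90 g(10,0)=207 g(10,2)=200 g(10,4)=119 g(10,6)=45 g(10,8)=10 g(10,10)=1
t=11: g(11,-1)=297 g(11,1)=407 g(11,3)=319 g(11,5)=164 g(11,7)=55 g(11,9)=11 g(11,11)=1
t=12: g(12,-2)=297 g(12,0)=704 g(12,2)=726 g(12,4)=483 g(12,6)=219 g(12,8)=66 g(12,10)=12 g(12,12)=1
t=13: g(13,-1)=1001 g(13,1)=1430 g(13,3)=1209 g(13,5)=702 g(13,7)=285 g(13,9)=78 g(13,11)=13 g(13,13)=1
t=14: g(14,-2)=1001 g(14,0)=2431 g(14,2)=2639 g(14,4)=1911 g(14,6)=987 g(14,8)=363 g(14,10)=91 g(14,12)=14 g(14,14)=1
t=15: g(15,-1)=3432 g(15,1)=5070 g(15,3)=4550 g(15,5)=2898 g(15,7)=1350 g(15,9)=454 g(15,11)=105 g(15,13)=15 g(15,15)=1
t=16: g(16,-2)=3432 g(16,0)=8502 g(16,2)=9620 g(16,4)=7448 g(16,6)=4248 g(16,8)=1804 g(16,10)=559 g(16,12)=120 g(16,14)=16 g(16,16)=1
t=17: g(17,-1)=11934 g(17,1)=18122 g(17,3)=17068 g(17,5)=11696 g(17,7)=6052 g(17,9)=2363 g(17,11)=679 g(17,13)=136 g(17,15)=17 g(17,17)=1
t=18: g(18,-2)=11934 g(18,0)=30056 g(18,2)=35190 g(18,4)=28764 g(18,6)=17748 g(18,8)=8415 g(18,10)=3042 g(18,12)=815 g(18,14)=153 g(18,16)=18 g(18,18)=1
t=19: g(19,-1)=41990 g(19,1)=65246 g(19,3)=63954 g(19,5)=46512 g(19,7)=26163 g(19,9)=11457 g(19,11)=3857 g(19,13)=968 g(19,15)=171 g(19,17)=19 g(19,19)=1
Paths never hitting -3: Σ_s g(19,s) = 260338
Paths hitting -3: 2^19 - 260338 = 263950
P = 263950/524288 = 131975/262144

Answer: 131975/262144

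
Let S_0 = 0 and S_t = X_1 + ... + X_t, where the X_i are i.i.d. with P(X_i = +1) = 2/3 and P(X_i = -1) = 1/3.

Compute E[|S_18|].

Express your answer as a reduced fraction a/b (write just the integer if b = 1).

Answer: 269079674/43046721

Derivation:
S_18 takes values m ≡ 0 (mod 2) with |m| ≤ 18; P(S_18=m) = C(18,(18+m)/2) · (2/3)^((18+m)/2) · (1/3)^((18-m)/2).
Distribution: P(S=-18)=1/387420489, P(S=-16)=4/43046721, P(S=-14)=68/43046721, P(S=-12)=2176/129140163, P(S=-10)=5440/43046721, P(S=-8)=30464/43046721, P(S=-6)=396032/129140163, P(S=-4)=452608/43046721, P(S=-2)=1244672/43046721, P(S=0)=24893440/387420489, P(S=2)=4978688/43046721, P(S=4)=7241728/43046721, P(S=6)=25346048/129140163, P(S=8)=7798784/43046721, P(S=10)=5570560/43046721, P(S=12)=8912896/129140163, P(S=14)=1114112/43046721, P(S=16)=262144/43046721, P(S=18)=262144/387420489
E[|S_18|] = Σ_m |m|·P(S_18=m) = 269079674/43046721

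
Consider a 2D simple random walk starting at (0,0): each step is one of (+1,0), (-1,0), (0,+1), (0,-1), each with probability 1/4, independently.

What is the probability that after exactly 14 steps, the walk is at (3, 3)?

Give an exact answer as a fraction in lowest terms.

Answer: 429429/33554432

Derivation:
Let h be the number of horizontal steps (so 14-h are vertical). To end at (3,3) need (h+3)/2 right-steps and ((14-h)+3)/2 up-steps.
Sum over h with 3 ≤ h ≤ 11, h ≡ 1 (mod 2), 14-h ≡ 1 (mod 2):
h=3: C(14,3)·C(3,3)·C(11,7) = 364·1·330 = 120120
h=5: C(14,5)·C(5,4)·C(9,6) = 2002·5·84 = 840840
h=7: C(14,7)·C(7,5)·C(7,5) = 3432·21·21 = 1513512
h=9: C(14,9)·C(9,6)·C(5,4) = 2002·84·5 = 840840
h=11: C(14,11)·C(11,7)·C(3,3) = 364·330·1 = 120120
Total favorable: 3435432
Total paths: 4^14 = 268435456
P = 3435432/268435456 = 429429/33554432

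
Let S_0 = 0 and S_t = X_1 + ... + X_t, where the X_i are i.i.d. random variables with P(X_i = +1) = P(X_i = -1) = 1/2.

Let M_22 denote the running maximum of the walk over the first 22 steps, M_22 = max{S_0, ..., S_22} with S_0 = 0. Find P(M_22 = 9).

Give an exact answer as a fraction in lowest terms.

Answer: 74613/4194304

Derivation:
Let M_22 = max(S_0,...,S_22). Use the reflection principle: for j ≥ 1, #{paths with M_22 ≥ j} = #{S_22 ≥ j} + #{S_22 ≥ j+1}.
By reflection, #{M_22 ≥ 9} = #{S_22 ≥ 9} + #{S_22 ≥ 10} = 110056 + 110056 = 220112.
#{M_22 ≥ 10} = #{S_22 ≥ 10} + #{S_22 ≥ 11} = 110056 + 35443 = 145499.
#{M_22 = 9} = 220112 - 145499 = 74613.
P(M_22 = 9) = 74613/4194304 = 74613/4194304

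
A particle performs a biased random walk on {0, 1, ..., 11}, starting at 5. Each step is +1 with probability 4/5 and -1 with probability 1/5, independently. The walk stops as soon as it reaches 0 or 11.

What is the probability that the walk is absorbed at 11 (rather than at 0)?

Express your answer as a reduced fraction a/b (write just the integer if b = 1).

Biased walk: p = 4/5, q = 1/5, r = q/p = 1/4
Gambler's ruin: P(hit 11 before 0 | start at 5) = (1 - r^a)/(1 - r^N)
r^5 = 1/1024; r^11 = 1/4194304
P = (1 - 1/1024) / (1 - 1/4194304) = 1023/1024 / 4194303/4194304 = 1396736/1398101

Answer: 1396736/1398101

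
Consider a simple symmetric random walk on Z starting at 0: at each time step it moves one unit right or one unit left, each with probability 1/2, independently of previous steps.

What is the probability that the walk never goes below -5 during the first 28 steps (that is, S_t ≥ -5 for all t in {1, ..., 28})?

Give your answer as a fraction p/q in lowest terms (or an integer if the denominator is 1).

Answer: 98659305/134217728

Derivation:
Let f(t,s) = #length-t paths at position s with S_1..S_t all ≥ -5.
f(t,s) = f(t-1,s-1) + f(t-1,s+1) for s ≥ -5; f(t,s) = 0 for s < -5.
t=0: f(0,0)=1
t=1: f(1,-1)=1 f(1,1)=1
t=2: f(2,-2)=1 f(2,0)=2 f(2,2)=1
t=3: f(3,-3)=1 f(3,-1)=3 f(3,1)=3 f(3,3)=1
t=4: f(4,-4)=1 f(4,-2)=4 f(4,0)=6 f(4,2)=4 f(4,4)=1
t=5: f(5,-5)=1 f(5,-3)=5 f(5,-1)=10 f(5,1)=10 f(5,3)=5 f(5,5)=1
t=6: f(6,-4)=6 f(6,-2)=15 f(6,0)=20 f(6,2)=15 f(6,4)=6 f(6,6)=1
t=7: f(7,-5)=6 f(7,-3)=21 f(7,-1)=35 f(7,1)=35 f(7,3)=21 f(7,5)=7 f(7,7)=1
t=8: f(8,-4)=27 f(8,-2)=56 f(8,0)=70 f(8,2)=56 f(8,4)=28 f(8,6)=8 f(8,8)=1
t=9: f(9,-5)=27 f(9,-3)=83 f(9,-1)=126 f(9,1)=126 f(9,3)=84 f(9,5)=36 f(9,7)=9 f(9,9)=1
t=10: f(10,-4)=110 f(10,-2)=209 f(10,0)=252 f(10,2)=210 f(10,4)=120 f(10,6)=45 f(10,8)=10 f(10,10)=1
t=11: f(11,-5)=110 f(11,-3)=319 f(11,-1)=461 f(11,1)=462 f(11,3)=330 f(11,5)=165 f(11,7)=55 f(11,9)=11 f(11,11)=1
t=12: f(12,-4)=429 f(12,-2)=780 f(12,0)=923 f(12,2)=792 f(12,4)=495 f(12,6)=220 f(12,8)=66 f(12,10)=12 f(12,12)=1
t=13: f(13,-5)=429 f(13,-3)=1209 f(13,-1)=1703 f(13,1)=1715 f(13,3)=1287 f(13,5)=715 f(13,7)=286 f(13,9)=78 f(13,11)=13 f(13,13)=1
t=14: f(14,-4)=1638 f(14,-2)=2912 f(14,0)=3418 f(14,2)=3002 f(14,4)=2002 f(14,6)=1001 f(14,8)=364 f(14,10)=91 f(14,12)=14 f(14,14)=1
t=15: f(15,-5)=1638 f(15,-3)=4550 f(15,-1)=6330 f(15,1)=6420 f(15,3)=5004 f(15,5)=3003 f(15,7)=1365 f(15,9)=455 f(15,11)=105 f(15,13)=15 f(15,15)=1
t=16: f(16,-4)=6188 f(16,-2)=10880 f(16,0)=12750 f(16,2)=11424 f(16,4)=8007 f(16,6)=4368 f(16,8)=1820 f(16,10)=560 f(16,12)=120 f(16,14)=16 f(16,16)=1
t=17: f(17,-5)=6188 f(17,-3)=17068 f(17,-1)=23630 f(17,1)=24174 f(17,3)=19431 f(17,5)=12375 f(17,7)=6188 f(17,9)=2380 f(17,11)=680 f(17,13)=136 f(17,15)=17 f(17,17)=1
t=18: f(18,-4)=23256 f(18,-2)=40698 f(18,0)=47804 f(18,2)=43605 f(18,4)=31806 f(18,6)=18563 f(18,8)=8568 f(18,10)=3060 f(18,12)=816 f(18,14)=153 f(18,16)=18 f(18,18)=1
t=19: f(19,-5)=23256 f(19,-3)=63954 f(19,-1)=88502 f(19,1)=91409 f(19,3)=75411 f(19,5)=50369 f(19,7)=27131 f(19,9)=11628 f(19,11)=3876 f(19,13)=969 f(19,15)=171 f(19,17)=19 f(19,19)=1
t=20: f(20,-4)=87210 f(20,-2)=152456 f(20,0)=179911 f(20,2)=166820 f(20,4)=125780 f(20,6)=77500 f(20,8)=38759 f(20,10)=15504 f(20,12)=4845 f(20,14)=1140 f(20,16)=190 f(20,18)=20 f(20,20)=1
t=21: f(21,-5)=87210 f(21,-3)=239666 f(21,-1)=332367 f(21,1)=346731 f(21,3)=292600 f(21,5)=203280 f(21,7)=116259 f(21,9)=54263 f(21,11)=20349 f(21,13)=5985 f(21,15)=1330 f(21,17)=210 f(21,19)=21 f(21,21)=1
t=22: f(22,-4)=326876 f(22,-2)=572033 f(22,0)=679098 f(22,2)=639331 f(22,4)=495880 f(22,6)=319539 f(22,8)=170522 f(22,10)=74612 f(22,12)=26334 f(22,14)=7315 f(22,16)=1540 f(22,18)=231 f(22,20)=22 f(22,22)=1
t=23: f(23,-5)=326876 f(23,-3)=898909 f(23,-1)=1251131 f(23,1)=1318429 f(23,3)=1135211 f(23,5)=815419 f(23,7)=490061 f(23,9)=245134 f(23,11)=100946 f(23,13)=33649 f(23,15)=8855 f(23,17)=1771 f(23,19)=253 f(23,21)=23 f(23,23)=1
t=24: f(24,-4)=1225785 f(24,-2)=2150040 f(24,0)=2569560 f(24,2)=2453640 f(24,4)=1950630 f(24,6)=1305480 f(24,8)=735195 f(24,10)=346080 f(24,12)=134595 f(24,14)=42504 f(24,16)=10626 f(24,18)=2024 f(24,20)=276 f(24,22)=24 f(24,24)=1
t=25: f(25,-5)=1225785 f(25,-3)=3375825 f(25,-1)=4719600 f(25,1)=5023200 f(25,3)=4404270 f(25,5)=3256110 f(25,7)=2040675 f(25,9)=1081275 f(25,11)=480675 f(25,13)=177099 f(25,15)=53130 f(25,17)=12650 f(25,19)=2300 f(25,21)=300 f(25,23)=25 f(25,25)=1
t=26: f(26,-4)=4601610 f(26,-2)=8095425 f(26,0)=9742800 f(26,2)=9427470 f(26,4)=7660380 f(26,6)=5296785 f(26,8)=3121950 f(26,10)=1561950 f(26,12)=657774 f(26,14)=230229 f(26,16)=65780 f(26,18)=14950 f(26,20)=2600 f(26,22)=325 f(26,24)=26 f(26,26)=1
t=27: f(27,-5)=4601610 f(27,-3)=12697035 f(27,-1)=17838225 f(27,1)=19170270 f(27,3)=17087850 f(27,5)=12957165 f(27,7)=8418735 f(27,9)=4683900 f(27,11)=2219724 f(27,13)=888003 f(27,15)=296009 f(27,17)=80730 f(27,19)=17550 f(27,21)=2925 f(27,23)=351 f(27,25)=27 f(27,27)=1
t=28: f(28,-4)=17298645 f(28,-2)=30535260 f(28,0)=37008495 f(28,2)=36258120 f(28,4)=30045015 f(28,6)=21375900 f(28,8)=13102635 f(28,10)=6903624 f(28,12)=3107727 f(28,14)=1184012 f(28,16)=376739 f(28,18)=98280 f(28,20)=20475 f(28,22)=3276 f(28,24)=378 f(28,26)=28 f(28,28)=1
Σ_s f(28,s) = 197318610
P = 197318610/268435456 = 98659305/134217728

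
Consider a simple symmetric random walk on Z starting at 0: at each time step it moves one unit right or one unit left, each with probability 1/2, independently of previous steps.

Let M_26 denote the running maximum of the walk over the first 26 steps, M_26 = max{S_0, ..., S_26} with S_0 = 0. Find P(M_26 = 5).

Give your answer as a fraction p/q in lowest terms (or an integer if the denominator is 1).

Let M_26 = max(S_0,...,S_26). Use the reflection principle: for j ≥ 1, #{paths with M_26 ≥ j} = #{S_26 ≥ j} + #{S_26 ≥ j+1}.
By reflection, #{M_26 ≥ 5} = #{S_26 ≥ 5} + #{S_26 ≥ 6} = 10970272 + 10970272 = 21940544.
#{M_26 ≥ 6} = #{S_26 ≥ 6} + #{S_26 ≥ 7} = 10970272 + 5658537 = 16628809.
#{M_26 = 5} = 21940544 - 16628809 = 5311735.
P(M_26 = 5) = 5311735/67108864 = 5311735/67108864

Answer: 5311735/67108864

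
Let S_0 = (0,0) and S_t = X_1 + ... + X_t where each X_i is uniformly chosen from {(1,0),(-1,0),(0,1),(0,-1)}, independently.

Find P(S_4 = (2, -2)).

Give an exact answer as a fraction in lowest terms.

Answer: 3/128

Derivation:
Let h be the number of horizontal steps (so 4-h are vertical). To end at (2,-2) need (h+2)/2 right-steps and ((4-h)-2)/2 up-steps.
Sum over h with 2 ≤ h ≤ 2, h ≡ 0 (mod 2), 4-h ≡ 0 (mod 2):
h=2: C(4,2)·C(2,2)·C(2,0) = 6·1·1 = 6
Total favorable: 6
Total paths: 4^4 = 256
P = 6/256 = 3/128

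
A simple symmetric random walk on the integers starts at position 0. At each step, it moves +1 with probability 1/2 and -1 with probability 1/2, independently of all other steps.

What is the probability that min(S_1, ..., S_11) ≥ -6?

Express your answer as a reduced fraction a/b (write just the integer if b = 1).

Let f(t,s) = #length-t paths at position s with S_1..S_t all ≥ -6.
f(t,s) = f(t-1,s-1) + f(t-1,s+1) for s ≥ -6; f(t,s) = 0 for s < -6.
t=0: f(0,0)=1
t=1: f(1,-1)=1 f(1,1)=1
t=2: f(2,-2)=1 f(2,0)=2 f(2,2)=1
t=3: f(3,-3)=1 f(3,-1)=3 f(3,1)=3 f(3,3)=1
t=4: f(4,-4)=1 f(4,-2)=4 f(4,0)=6 f(4,2)=4 f(4,4)=1
t=5: f(5,-5)=1 f(5,-3)=5 f(5,-1)=10 f(5,1)=10 f(5,3)=5 f(5,5)=1
t=6: f(6,-6)=1 f(6,-4)=6 f(6,-2)=15 f(6,0)=20 f(6,2)=15 f(6,4)=6 f(6,6)=1
t=7: f(7,-5)=7 f(7,-3)=21 f(7,-1)=35 f(7,1)=35 f(7,3)=21 f(7,5)=7 f(7,7)=1
t=8: f(8,-6)=7 f(8,-4)=28 f(8,-2)=56 f(8,0)=70 f(8,2)=56 f(8,4)=28 f(8,6)=8 f(8,8)=1
t=9: f(9,-5)=35 f(9,-3)=84 f(9,-1)=126 f(9,1)=126 f(9,3)=84 f(9,5)=36 f(9,7)=9 f(9,9)=1
t=10: f(10,-6)=35 f(10,-4)=119 f(10,-2)=210 f(10,0)=252 f(10,2)=210 f(10,4)=120 f(10,6)=45 f(10,8)=10 f(10,10)=1
t=11: f(11,-5)=154 f(11,-3)=329 f(11,-1)=462 f(11,1)=462 f(11,3)=330 f(11,5)=165 f(11,7)=55 f(11,9)=11 f(11,11)=1
Σ_s f(11,s) = 1969
P = 1969/2048 = 1969/2048

Answer: 1969/2048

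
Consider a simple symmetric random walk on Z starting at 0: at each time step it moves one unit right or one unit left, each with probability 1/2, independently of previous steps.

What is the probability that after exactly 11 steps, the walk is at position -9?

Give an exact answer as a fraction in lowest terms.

Answer: 11/2048

Derivation:
To reach position -9 after 11 steps: need 1 step of +1 and 10 of -1.
Favorable paths: C(11,1) = 11
Total paths: 2^11 = 2048
P = 11/2048 = 11/2048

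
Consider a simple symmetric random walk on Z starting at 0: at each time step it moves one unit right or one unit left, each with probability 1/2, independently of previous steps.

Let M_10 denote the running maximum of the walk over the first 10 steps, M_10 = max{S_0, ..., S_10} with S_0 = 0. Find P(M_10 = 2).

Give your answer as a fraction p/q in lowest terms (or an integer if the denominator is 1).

Let M_10 = max(S_0,...,S_10). Use the reflection principle: for j ≥ 1, #{paths with M_10 ≥ j} = #{S_10 ≥ j} + #{S_10 ≥ j+1}.
By reflection, #{M_10 ≥ 2} = #{S_10 ≥ 2} + #{S_10 ≥ 3} = 386 + 176 = 562.
#{M_10 ≥ 3} = #{S_10 ≥ 3} + #{S_10 ≥ 4} = 176 + 176 = 352.
#{M_10 = 2} = 562 - 352 = 210.
P(M_10 = 2) = 210/1024 = 105/512

Answer: 105/512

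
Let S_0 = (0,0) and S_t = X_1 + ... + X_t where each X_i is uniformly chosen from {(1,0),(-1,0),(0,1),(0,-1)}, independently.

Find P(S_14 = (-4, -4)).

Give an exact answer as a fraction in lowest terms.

Let h be the number of horizontal steps (so 14-h are vertical). To end at (-4,-4) need (h-4)/2 right-steps and ((14-h)-4)/2 up-steps.
Sum over h with 4 ≤ h ≤ 10, h ≡ 0 (mod 2), 14-h ≡ 0 (mod 2):
h=4: C(14,4)·C(4,0)·C(10,3) = 1001·1·120 = 120120
h=6: C(14,6)·C(6,1)·C(8,2) = 3003·6·28 = 504504
h=8: C(14,8)·C(8,2)·C(6,1) = 3003·28·6 = 504504
h=10: C(14,10)·C(10,3)·C(4,0) = 1001·120·1 = 120120
Total favorable: 1249248
Total paths: 4^14 = 268435456
P = 1249248/268435456 = 39039/8388608

Answer: 39039/8388608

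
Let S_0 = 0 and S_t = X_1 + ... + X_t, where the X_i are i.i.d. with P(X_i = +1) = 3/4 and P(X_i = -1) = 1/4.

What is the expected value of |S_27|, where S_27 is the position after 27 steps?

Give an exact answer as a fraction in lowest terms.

Answer: 7604558710240581/562949953421312

Derivation:
S_27 takes values m ≡ 1 (mod 2) with |m| ≤ 27; P(S_27=m) = C(27,(27+m)/2) · (3/4)^((27+m)/2) · (1/4)^((27-m)/2).
Distribution: P(S=-27)=1/18014398509481984, P(S=-25)=81/18014398509481984, P(S=-23)=3159/18014398509481984, P(S=-21)=78975/18014398509481984, P(S=-19)=710775/9007199254740992, P(S=-17)=9808695/9007199254740992, P(S=-15)=107895645/9007199254740992, P(S=-13)=971060805/9007199254740992, P(S=-11)=14565912075/18014398509481984, P(S=-9)=92250776475/18014398509481984, P(S=-7)=498154192965/18014398509481984, P(S=-5)=2309623985565/18014398509481984, P(S=-3)=2309623985565/4503599627370496, P(S=-1)=7994852257725/4503599627370496, P(S=1)=23984556773175/4503599627370496, P(S=3)=62359847610255/4503599627370496, P(S=5)=561238628492295/18014398509481984, P(S=7)=1089463220014455/18014398509481984, P(S=9)=1815772033357425/18014398509481984, P(S=11)=2580307626350025/18014398509481984, P(S=13)=1548184575810015/9007199254740992, P(S=15)=1548184575810015/9007199254740992, P(S=17)=1266696471117285/9007199254740992, P(S=19)=826106394206925/9007199254740992, P(S=21)=826106394206925/18014398509481984, P(S=23)=297398301914493/18014398509481984, P(S=25)=68630377364883/18014398509481984, P(S=27)=7625597484987/18014398509481984
E[|S_27|] = Σ_m |m|·P(S_27=m) = 7604558710240581/562949953421312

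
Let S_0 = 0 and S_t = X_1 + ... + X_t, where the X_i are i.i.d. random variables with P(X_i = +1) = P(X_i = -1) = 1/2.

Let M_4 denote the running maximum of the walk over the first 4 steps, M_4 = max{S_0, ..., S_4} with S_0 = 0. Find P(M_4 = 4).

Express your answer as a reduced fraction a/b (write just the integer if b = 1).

Answer: 1/16

Derivation:
Let M_4 = max(S_0,...,S_4). Use the reflection principle: for j ≥ 1, #{paths with M_4 ≥ j} = #{S_4 ≥ j} + #{S_4 ≥ j+1}.
By reflection, #{M_4 ≥ 4} = #{S_4 ≥ 4} + #{S_4 ≥ 5} = 1 + 0 = 1.
#{M_4 ≥ 5} = #{S_4 ≥ 5} + #{S_4 ≥ 6} = 0 + 0 = 0.
#{M_4 = 4} = 1 - 0 = 1.
P(M_4 = 4) = 1/16 = 1/16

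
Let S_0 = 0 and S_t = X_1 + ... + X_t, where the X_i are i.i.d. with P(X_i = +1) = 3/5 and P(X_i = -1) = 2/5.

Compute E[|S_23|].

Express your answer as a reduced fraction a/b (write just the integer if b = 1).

S_23 takes values m ≡ 1 (mod 2) with |m| ≤ 23; P(S_23=m) = C(23,(23+m)/2) · (3/5)^((23+m)/2) · (2/5)^((23-m)/2).
Distribution: P(S=-23)=8388608/11920928955078125, P(S=-21)=289406976/11920928955078125, P(S=-19)=4775215104/11920928955078125, P(S=-17)=50139758592/11920928955078125, P(S=-15)=75209637888/2384185791015625, P(S=-13)=2143474679808/11920928955078125, P(S=-11)=9645636059136/11920928955078125, P(S=-9)=35137674215424/11920928955078125, P(S=-7)=105413022646272/11920928955078125, P(S=-5)=52706511323136/2384185791015625, P(S=-3)=553418368892928/11920928955078125, P(S=-1)=981059835764736/11920928955078125, P(S=1)=1471589753647104/11920928955078125, P(S=3)=1867786995013632/11920928955078125, P(S=5)=400240070360064/2384185791015625, P(S=7)=1801080316620288/11920928955078125, P(S=9)=1350810237465216/11920928955078125, P(S=11)=834323970199104/11920928955078125, P(S=13)=417161985099552/11920928955078125, P(S=15)=32933840928912/2384185791015625, P(S=17)=49400761393368/11920928955078125, P(S=19)=10585877441436/11920928955078125, P(S=21)=1443528742014/11920928955078125, P(S=23)=94143178827/11920928955078125
E[|S_23|] = Σ_m |m|·P(S_23=m) = 13028720725784579/2384185791015625

Answer: 13028720725784579/2384185791015625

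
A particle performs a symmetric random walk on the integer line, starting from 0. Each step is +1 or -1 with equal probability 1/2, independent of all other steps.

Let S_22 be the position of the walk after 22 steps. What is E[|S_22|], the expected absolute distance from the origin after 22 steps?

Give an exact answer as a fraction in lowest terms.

S_22 takes values m ≡ 0 (mod 2) with |m| ≤ 22; P(S_22=m) = C(22,(22+m)/2)/2^22.
Total paths: 2^22 = 4194304
Distribution: P(S=-22)=1/4194304, P(S=-20)=22/4194304, P(S=-18)=231/4194304, P(S=-16)=1540/4194304, P(S=-14)=7315/4194304, P(S=-12)=26334/4194304, P(S=-10)=74613/4194304, P(S=-8)=170544/4194304, P(S=-6)=319770/4194304, P(S=-4)=497420/4194304, P(S=-2)=646646/4194304, P(S=0)=705432/4194304, P(S=2)=646646/4194304, P(S=4)=497420/4194304, P(S=6)=319770/4194304, P(S=8)=170544/4194304, P(S=10)=74613/4194304, P(S=12)=26334/4194304, P(S=14)=7315/4194304, P(S=16)=1540/4194304, P(S=18)=231/4194304, P(S=20)=22/4194304, P(S=22)=1/4194304
E[|S_22|] = Σ_m |m|·P(S_22=m) = 15519504/4194304 = 969969/262144

Answer: 969969/262144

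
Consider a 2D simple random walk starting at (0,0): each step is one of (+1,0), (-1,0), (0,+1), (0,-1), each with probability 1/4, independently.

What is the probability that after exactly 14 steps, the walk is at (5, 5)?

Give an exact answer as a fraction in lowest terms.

Let h be the number of horizontal steps (so 14-h are vertical). To end at (5,5) need (h+5)/2 right-steps and ((14-h)+5)/2 up-steps.
Sum over h with 5 ≤ h ≤ 9, h ≡ 1 (mod 2), 14-h ≡ 1 (mod 2):
h=5: C(14,5)·C(5,5)·C(9,7) = 2002·1·36 = 72072
h=7: C(14,7)·C(7,6)·C(7,6) = 3432·7·7 = 168168
h=9: C(14,9)·C(9,7)·C(5,5) = 2002·36·1 = 72072
Total favorable: 312312
Total paths: 4^14 = 268435456
P = 312312/268435456 = 39039/33554432

Answer: 39039/33554432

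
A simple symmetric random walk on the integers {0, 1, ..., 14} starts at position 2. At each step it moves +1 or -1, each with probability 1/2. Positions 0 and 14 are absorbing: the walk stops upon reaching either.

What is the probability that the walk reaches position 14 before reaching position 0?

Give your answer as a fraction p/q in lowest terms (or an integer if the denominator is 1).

Answer: 1/7

Derivation:
Symmetric walk (p = 1/2): the harmonic-function argument gives P(hit 14 before 0 | start at 2) = a/N.
P = 2/14 = 1/7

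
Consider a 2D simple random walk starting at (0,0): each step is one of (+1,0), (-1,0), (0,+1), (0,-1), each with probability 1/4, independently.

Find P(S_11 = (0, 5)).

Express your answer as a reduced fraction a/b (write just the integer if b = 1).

Let h be the number of horizontal steps (so 11-h are vertical). To end at (0,5) need (h+0)/2 right-steps and ((11-h)+5)/2 up-steps.
Sum over h with 0 ≤ h ≤ 6, h ≡ 0 (mod 2), 11-h ≡ 1 (mod 2):
h=0: C(11,0)·C(0,0)·C(11,8) = 1·1·165 = 165
h=2: C(11,2)·C(2,1)·C(9,7) = 55·2·36 = 3960
h=4: C(11,4)·C(4,2)·C(7,6) = 330·6·7 = 13860
h=6: C(11,6)·C(6,3)·C(5,5) = 462·20·1 = 9240
Total favorable: 27225
Total paths: 4^11 = 4194304
P = 27225/4194304 = 27225/4194304

Answer: 27225/4194304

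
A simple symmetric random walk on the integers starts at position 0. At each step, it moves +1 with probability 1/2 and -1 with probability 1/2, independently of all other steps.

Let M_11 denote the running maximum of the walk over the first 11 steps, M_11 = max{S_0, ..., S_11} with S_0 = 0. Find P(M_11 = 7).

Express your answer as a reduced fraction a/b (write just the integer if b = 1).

Let M_11 = max(S_0,...,S_11). Use the reflection principle: for j ≥ 1, #{paths with M_11 ≥ j} = #{S_11 ≥ j} + #{S_11 ≥ j+1}.
By reflection, #{M_11 ≥ 7} = #{S_11 ≥ 7} + #{S_11 ≥ 8} = 67 + 12 = 79.
#{M_11 ≥ 8} = #{S_11 ≥ 8} + #{S_11 ≥ 9} = 12 + 12 = 24.
#{M_11 = 7} = 79 - 24 = 55.
P(M_11 = 7) = 55/2048 = 55/2048

Answer: 55/2048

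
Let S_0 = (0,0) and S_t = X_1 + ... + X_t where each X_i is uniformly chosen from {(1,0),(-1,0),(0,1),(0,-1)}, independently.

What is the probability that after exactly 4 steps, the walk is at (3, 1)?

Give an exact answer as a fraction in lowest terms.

Let h be the number of horizontal steps (so 4-h are vertical). To end at (3,1) need (h+3)/2 right-steps and ((4-h)+1)/2 up-steps.
Sum over h with 3 ≤ h ≤ 3, h ≡ 1 (mod 2), 4-h ≡ 1 (mod 2):
h=3: C(4,3)·C(3,3)·C(1,1) = 4·1·1 = 4
Total favorable: 4
Total paths: 4^4 = 256
P = 4/256 = 1/64

Answer: 1/64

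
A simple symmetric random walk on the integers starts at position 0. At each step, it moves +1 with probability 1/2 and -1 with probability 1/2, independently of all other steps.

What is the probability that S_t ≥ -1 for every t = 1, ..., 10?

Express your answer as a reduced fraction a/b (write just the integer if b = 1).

Answer: 231/512

Derivation:
Let f(t,s) = #length-t paths at position s with S_1..S_t all ≥ -1.
f(t,s) = f(t-1,s-1) + f(t-1,s+1) for s ≥ -1; f(t,s) = 0 for s < -1.
t=0: f(0,0)=1
t=1: f(1,-1)=1 f(1,1)=1
t=2: f(2,0)=2 f(2,2)=1
t=3: f(3,-1)=2 f(3,1)=3 f(3,3)=1
t=4: f(4,0)=5 f(4,2)=4 f(4,4)=1
t=5: f(5,-1)=5 f(5,1)=9 f(5,3)=5 f(5,5)=1
t=6: f(6,0)=14 f(6,2)=14 f(6,4)=6 f(6,6)=1
t=7: f(7,-1)=14 f(7,1)=28 f(7,3)=20 f(7,5)=7 f(7,7)=1
t=8: f(8,0)=42 f(8,2)=48 f(8,4)=27 f(8,6)=8 f(8,8)=1
t=9: f(9,-1)=42 f(9,1)=90 f(9,3)=75 f(9,5)=35 f(9,7)=9 f(9,9)=1
t=10: f(10,0)=132 f(10,2)=165 f(10,4)=110 f(10,6)=44 f(10,8)=10 f(10,10)=1
Σ_s f(10,s) = 462
P = 462/1024 = 231/512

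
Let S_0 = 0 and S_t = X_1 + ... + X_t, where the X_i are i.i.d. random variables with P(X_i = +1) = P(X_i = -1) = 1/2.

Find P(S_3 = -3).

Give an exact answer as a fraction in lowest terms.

Answer: 1/8

Derivation:
To reach position -3 after 3 steps: need 0 steps of +1 and 3 of -1.
Favorable paths: C(3,0) = 1
Total paths: 2^3 = 8
P = 1/8 = 1/8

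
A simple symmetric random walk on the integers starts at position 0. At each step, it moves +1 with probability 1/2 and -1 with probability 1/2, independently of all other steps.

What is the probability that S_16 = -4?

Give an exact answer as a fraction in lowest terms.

Answer: 1001/8192

Derivation:
To reach position -4 after 16 steps: need 6 steps of +1 and 10 of -1.
Favorable paths: C(16,6) = 8008
Total paths: 2^16 = 65536
P = 8008/65536 = 1001/8192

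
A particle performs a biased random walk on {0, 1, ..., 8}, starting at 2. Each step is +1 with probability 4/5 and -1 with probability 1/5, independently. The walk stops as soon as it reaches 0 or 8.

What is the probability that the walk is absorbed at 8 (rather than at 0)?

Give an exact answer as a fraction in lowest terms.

Answer: 4096/4369

Derivation:
Biased walk: p = 4/5, q = 1/5, r = q/p = 1/4
Gambler's ruin: P(hit 8 before 0 | start at 2) = (1 - r^a)/(1 - r^N)
r^2 = 1/16; r^8 = 1/65536
P = (1 - 1/16) / (1 - 1/65536) = 15/16 / 65535/65536 = 4096/4369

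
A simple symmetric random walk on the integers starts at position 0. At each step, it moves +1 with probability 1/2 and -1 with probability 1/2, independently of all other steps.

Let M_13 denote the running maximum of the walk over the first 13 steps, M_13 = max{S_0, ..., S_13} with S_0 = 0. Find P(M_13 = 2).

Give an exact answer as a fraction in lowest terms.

Answer: 1287/8192

Derivation:
Let M_13 = max(S_0,...,S_13). Use the reflection principle: for j ≥ 1, #{paths with M_13 ≥ j} = #{S_13 ≥ j} + #{S_13 ≥ j+1}.
By reflection, #{M_13 ≥ 2} = #{S_13 ≥ 2} + #{S_13 ≥ 3} = 2380 + 2380 = 4760.
#{M_13 ≥ 3} = #{S_13 ≥ 3} + #{S_13 ≥ 4} = 2380 + 1093 = 3473.
#{M_13 = 2} = 4760 - 3473 = 1287.
P(M_13 = 2) = 1287/8192 = 1287/8192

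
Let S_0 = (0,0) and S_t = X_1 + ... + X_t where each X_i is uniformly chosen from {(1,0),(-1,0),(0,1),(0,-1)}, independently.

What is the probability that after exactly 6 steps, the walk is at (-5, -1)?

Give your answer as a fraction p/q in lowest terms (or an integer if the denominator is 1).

Let h be the number of horizontal steps (so 6-h are vertical). To end at (-5,-1) need (h-5)/2 right-steps and ((6-h)-1)/2 up-steps.
Sum over h with 5 ≤ h ≤ 5, h ≡ 1 (mod 2), 6-h ≡ 1 (mod 2):
h=5: C(6,5)·C(5,0)·C(1,0) = 6·1·1 = 6
Total favorable: 6
Total paths: 4^6 = 4096
P = 6/4096 = 3/2048

Answer: 3/2048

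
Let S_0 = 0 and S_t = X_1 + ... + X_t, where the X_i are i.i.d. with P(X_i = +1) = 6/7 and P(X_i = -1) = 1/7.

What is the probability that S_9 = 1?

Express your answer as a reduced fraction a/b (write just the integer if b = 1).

Answer: 139968/5764801

Derivation:
To reach position 1 after 9 steps: need 5 steps of +1 and 4 steps of -1.
Number of such sequences: C(9,5) = 126
Each has probability (6/7)^5 · (1/7)^4 = 7776/40353607
P = 126 · 7776/40353607 = 139968/5764801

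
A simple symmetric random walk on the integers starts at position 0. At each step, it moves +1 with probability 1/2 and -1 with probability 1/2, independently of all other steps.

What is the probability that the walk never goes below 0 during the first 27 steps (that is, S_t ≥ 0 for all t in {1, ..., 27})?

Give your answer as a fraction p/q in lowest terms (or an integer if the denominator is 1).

Answer: 5014575/33554432

Derivation:
Let f(t,s) = #length-t paths at position s with S_1..S_t all ≥ 0.
f(t,s) = f(t-1,s-1) + f(t-1,s+1) for s ≥ 0; f(t,s) = 0 for s < 0.
t=0: f(0,0)=1
t=1: f(1,1)=1
t=2: f(2,0)=1 f(2,2)=1
t=3: f(3,1)=2 f(3,3)=1
t=4: f(4,0)=2 f(4,2)=3 f(4,4)=1
t=5: f(5,1)=5 f(5,3)=4 f(5,5)=1
t=6: f(6,0)=5 f(6,2)=9 f(6,4)=5 f(6,6)=1
t=7: f(7,1)=14 f(7,3)=14 f(7,5)=6 f(7,7)=1
t=8: f(8,0)=14 f(8,2)=28 f(8,4)=20 f(8,6)=7 f(8,8)=1
t=9: f(9,1)=42 f(9,3)=48 f(9,5)=27 f(9,7)=8 f(9,9)=1
t=10: f(10,0)=42 f(10,2)=90 f(10,4)=75 f(10,6)=35 f(10,8)=9 f(10,10)=1
t=11: f(11,1)=132 f(11,3)=165 f(11,5)=110 f(11,7)=44 f(11,9)=10 f(11,11)=1
t=12: f(12,0)=132 f(12,2)=297 f(12,4)=275 f(12,6)=154 f(12,8)=54 f(12,10)=11 f(12,12)=1
t=13: f(13,1)=429 f(13,3)=572 f(13,5)=429 f(13,7)=208 f(13,9)=65 f(13,11)=12 f(13,13)=1
t=14: f(14,0)=429 f(14,2)=1001 f(14,4)=1001 f(14,6)=637 f(14,8)=273 f(14,10)=77 f(14,12)=13 f(14,14)=1
t=15: f(15,1)=1430 f(15,3)=2002 f(15,5)=1638 f(15,7)=910 f(15,9)=350 f(15,11)=90 f(15,13)=14 f(15,15)=1
t=16: f(16,0)=1430 f(16,2)=3432 f(16,4)=3640 f(16,6)=2548 f(16,8)=1260 f(16,10)=440 f(16,12)=104 f(16,14)=15 f(16,16)=1
t=17: f(17,1)=4862 f(17,3)=7072 f(17,5)=6188 f(17,7)=3808 f(17,9)=1700 f(17,11)=544 f(17,13)=119 f(17,15)=16 f(17,17)=1
t=18: f(18,0)=4862 f(18,2)=11934 f(18,4)=13260 f(18,6)=9996 f(18,8)=5508 f(18,10)=2244 f(18,12)=663 f(18,14)=135 f(18,16)=17 f(18,18)=1
t=19: f(19,1)=16796 f(19,3)=25194 f(19,5)=23256 f(19,7)=15504 f(19,9)=7752 f(19,11)=2907 f(19,13)=798 f(19,15)=152 f(19,17)=18 f(19,19)=1
t=20: f(20,0)=16796 f(20,2)=41990 f(20,4)=48450 f(20,6)=38760 f(20,8)=23256 f(20,10)=10659 f(20,12)=3705 f(20,14)=950 f(20,16)=170 f(20,18)=19 f(20,20)=1
t=21: f(21,1)=58786 f(21,3)=90440 f(21,5)=87210 f(21,7)=62016 f(21,9)=33915 f(21,11)=14364 f(21,13)=4655 f(21,15)=1120 f(21,17)=189 f(21,19)=20 f(21,21)=1
t=22: f(22,0)=58786 f(22,2)=149226 f(22,4)=177650 f(22,6)=149226 f(22,8)=95931 f(22,10)=48279 f(22,12)=19019 f(22,14)=5775 f(22,16)=1309 f(22,18)=209 f(22,20)=21 f(22,22)=1
t=23: f(23,1)=208012 f(23,3)=326876 f(23,5)=326876 f(23,7)=245157 f(23,9)=144210 f(23,11)=67298 f(23,13)=24794 f(23,15)=7084 f(23,17)=1518 f(23,19)=230 f(23,21)=22 f(23,23)=1
t=24: f(24,0)=208012 f(24,2)=534888 f(24,4)=653752 f(24,6)=572033 f(24,8)=389367 f(24,10)=211508 f(24,12)=92092 f(24,14)=31878 f(24,16)=8602 f(24,18)=1748 f(24,20)=252 f(24,22)=23 f(24,24)=1
t=25: f(25,1)=742900 f(25,3)=1188640 f(25,5)=1225785 f(25,7)=961400 f(25,9)=600875 f(25,11)=303600 f(25,13)=123970 f(25,15)=40480 f(25,17)=10350 f(25,19)=2000 f(25,21)=275 f(25,23)=24 f(25,25)=1
t=26: f(26,0)=742900 f(26,2)=1931540 f(26,4)=2414425 f(26,6)=2187185 f(26,8)=1562275 f(26,10)=904475 f(26,12)=427570 f(26,14)=164450 f(26,16)=50830 f(26,18)=12350 f(26,20)=2275 f(26,22)=299 f(26,24)=25 f(26,26)=1
t=27: f(27,1)=2674440 f(27,3)=4345965 f(27,5)=4601610 f(27,7)=3749460 f(27,9)=2466750 f(27,11)=1332045 f(27,13)=592020 f(27,15)=215280 f(27,17)=63180 f(27,19)=14625 f(27,21)=2574 f(27,23)=324 f(27,25)=26 f(27,27)=1
Σ_s f(27,s) = 20058300
P = 20058300/134217728 = 5014575/33554432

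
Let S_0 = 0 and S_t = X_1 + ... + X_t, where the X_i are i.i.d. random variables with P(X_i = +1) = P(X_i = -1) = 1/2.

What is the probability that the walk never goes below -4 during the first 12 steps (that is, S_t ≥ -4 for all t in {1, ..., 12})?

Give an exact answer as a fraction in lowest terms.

Let f(t,s) = #length-t paths at position s with S_1..S_t all ≥ -4.
f(t,s) = f(t-1,s-1) + f(t-1,s+1) for s ≥ -4; f(t,s) = 0 for s < -4.
t=0: f(0,0)=1
t=1: f(1,-1)=1 f(1,1)=1
t=2: f(2,-2)=1 f(2,0)=2 f(2,2)=1
t=3: f(3,-3)=1 f(3,-1)=3 f(3,1)=3 f(3,3)=1
t=4: f(4,-4)=1 f(4,-2)=4 f(4,0)=6 f(4,2)=4 f(4,4)=1
t=5: f(5,-3)=5 f(5,-1)=10 f(5,1)=10 f(5,3)=5 f(5,5)=1
t=6: f(6,-4)=5 f(6,-2)=15 f(6,0)=20 f(6,2)=15 f(6,4)=6 f(6,6)=1
t=7: f(7,-3)=20 f(7,-1)=35 f(7,1)=35 f(7,3)=21 f(7,5)=7 f(7,7)=1
t=8: f(8,-4)=20 f(8,-2)=55 f(8,0)=70 f(8,2)=56 f(8,4)=28 f(8,6)=8 f(8,8)=1
t=9: f(9,-3)=75 f(9,-1)=125 f(9,1)=126 f(9,3)=84 f(9,5)=36 f(9,7)=9 f(9,9)=1
t=10: f(10,-4)=75 f(10,-2)=200 f(10,0)=251 f(10,2)=210 f(10,4)=120 f(10,6)=45 f(10,8)=10 f(10,10)=1
t=11: f(11,-3)=275 f(11,-1)=451 f(11,1)=461 f(11,3)=330 f(11,5)=165 f(11,7)=55 f(11,9)=11 f(11,11)=1
t=12: f(12,-4)=275 f(12,-2)=726 f(12,0)=912 f(12,2)=791 f(12,4)=495 f(12,6)=220 f(12,8)=66 f(12,10)=12 f(12,12)=1
Σ_s f(12,s) = 3498
P = 3498/4096 = 1749/2048

Answer: 1749/2048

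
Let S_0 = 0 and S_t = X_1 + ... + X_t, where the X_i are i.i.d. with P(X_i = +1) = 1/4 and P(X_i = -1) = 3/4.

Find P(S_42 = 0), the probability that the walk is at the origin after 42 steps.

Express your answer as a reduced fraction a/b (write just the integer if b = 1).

Answer: 703795935117303228915/2417851639229258349412352

Derivation:
To be at 0 after 42 steps: need exactly 21 steps of +1 and 21 of -1.
Number of such sequences: C(42,21) = 538257874440
Each has probability (1/4)^21 · (3/4)^21 = 10460353203/19342813113834066795298816
P = 538257874440 · 10460353203/19342813113834066795298816 = 703795935117303228915/2417851639229258349412352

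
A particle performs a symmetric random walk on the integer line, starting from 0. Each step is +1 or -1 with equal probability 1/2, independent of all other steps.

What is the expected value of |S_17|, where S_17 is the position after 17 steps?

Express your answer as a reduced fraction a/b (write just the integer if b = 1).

Answer: 109395/32768

Derivation:
S_17 takes values m ≡ 1 (mod 2) with |m| ≤ 17; P(S_17=m) = C(17,(17+m)/2)/2^17.
Total paths: 2^17 = 131072
Distribution: P(S=-17)=1/131072, P(S=-15)=17/131072, P(S=-13)=136/131072, P(S=-11)=680/131072, P(S=-9)=2380/131072, P(S=-7)=6188/131072, P(S=-5)=12376/131072, P(S=-3)=19448/131072, P(S=-1)=24310/131072, P(S=1)=24310/131072, P(S=3)=19448/131072, P(S=5)=12376/131072, P(S=7)=6188/131072, P(S=9)=2380/131072, P(S=11)=680/131072, P(S=13)=136/131072, P(S=15)=17/131072, P(S=17)=1/131072
E[|S_17|] = Σ_m |m|·P(S_17=m) = 437580/131072 = 109395/32768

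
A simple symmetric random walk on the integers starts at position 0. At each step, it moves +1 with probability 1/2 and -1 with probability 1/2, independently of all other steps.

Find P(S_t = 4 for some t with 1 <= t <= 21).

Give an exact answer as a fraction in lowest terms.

Count via complement. Let g(t,s) = #length-t paths at position s with S_1..S_t all ≠ 4.
g(t,s) = g(t-1,s-1) + g(t-1,s+1) for s ≠ 4; g(t,4) = 0.
t=0: g(0,0)=1
t=1: g(1,-1)=1 g(1,1)=1
t=2: g(2,-2)=1 g(2,0)=2 g(2,2)=1
t=3: g(3,-3)=1 g(3,-1)=3 g(3,1)=3 g(3,3)=1
t=4: g(4,-4)=1 g(4,-2)=4 g(4,0)=6 g(4,2)=4
t=5: g(5,-5)=1 g(5,-3)=5 g(5,-1)=10 g(5,1)=10 g(5,3)=4
t=6: g(6,-6)=1 g(6,-4)=6 g(6,-2)=15 g(6,0)=20 g(6,2)=14
t=7: g(7,-7)=1 g(7,-5)=7 g(7,-3)=21 g(7,-1)=35 g(7,1)=34 g(7,3)=14
t=8: g(8,-8)=1 g(8,-6)=8 g(8,-4)=28 g(8,-2)=56 g(8,0)=69 g(8,2)=48
t=9: g(9,-9)=1 g(9,-7)=9 g(9,-5)=36 g(9,-3)=84 g(9,-1)=125 g(9,1)=117 g(9,3)=48
t=10: g(10,-10)=1 g(10,-8)=10 g(10,-6)=45 g(10,-4)=120 g(10,-2)=209 g(10,0)=242 g(10,2)=165
t=11: g(11,-11)=1 g(11,-9)=11 g(11,-7)=55 g(11,-5)=165 g(11,-3)=329 g(11,-1)=451 g(11,1)=407 g(11,3)=165
t=12: g(12,-12)=1 g(12,-10)=12 g(12,-8)=66 g(12,-6)=220 g(12,-4)=494 g(12,-2)=780 g(12,0)=858 g(12,2)=572
t=13: g(13,-13)=1 g(13,-11)=13 g(13,-9)=78 g(13,-7)=286 g(13,-5)=714 g(13,-3)=1274 g(13,-1)=1638 g(13,1)=1430 g(13,3)=572
t=14: g(14,-14)=1 g(14,-12)=14 g(14,-10)=91 g(14,-8)=364 g(14,-6)=1000 g(14,-4)=1988 g(14,-2)=2912 g(14,0)=3068 g(14,2)=2002
t=15: g(15,-15)=1 g(15,-13)=15 g(15,-11)=105 g(15,-9)=455 g(15,-7)=1364 g(15,-5)=2988 g(15,-3)=4900 g(15,-1)=5980 g(15,1)=5070 g(15,3)=2002
t=16: g(16,-16)=1 g(16,-14)=16 g(16,-12)=120 g(16,-10)=560 g(16,-8)=1819 g(16,-6)=4352 g(16,-4)=7888 g(16,-2)=10880 g(16,0)=11050 g(16,2)=7072
t=17: g(17,-17)=1 g(17,-15)=17 g(17,-13)=136 g(17,-11)=680 g(17,-9)=2379 g(17,-7)=6171 g(17,-5)=12240 g(17,-3)=18768 g(17,-1)=21930 g(17,1)=18122 g(17,3)=7072
t=18: g(18,-18)=1 g(18,-16)=18 g(18,-14)=153 g(18,-12)=816 g(18,-10)=3059 g(18,-8)=8550 g(18,-6)=18411 g(18,-4)=31008 g(18,-2)=40698 g(18,0)=40052 g(18,2)=25194
t=19: g(19,-19)=1 g(19,-17)=19 g(19,-15)=171 g(19,-13)=969 g(19,-11)=3875 g(19,-9)=11609 g(19,-7)=26961 g(19,-5)=49419 g(19,-3)=71706 g(19,-1)=80750 g(19,1)=65246 g(19,3)=25194
t=20: g(20,-20)=1 g(20,-18)=20 g(20,-16)=190 g(20,-14)=1140 g(20,-12)=4844 g(20,-10)=15484 g(20,-8)=38570 g(20,-6)=76380 g(20,-4)=121125 g(20,-2)=152456 g(20,0)=145996 g(20,2)=90440
t=21: g(21,-21)=1 g(21,-19)=21 g(21,-17)=210 g(21,-15)=1330 g(21,-13)=5984 g(21,-11)=20328 g(21,-9)=54054 g(21,-7)=114950 g(21,-5)=197505 g(21,-3)=273581 g(21,-1)=298452 g(21,1)=236436 g(21,3)=90440
Paths never hitting 4: Σ_s g(21,s) = 1293292
Paths hitting 4: 2^21 - 1293292 = 803860
P = 803860/2097152 = 200965/524288

Answer: 200965/524288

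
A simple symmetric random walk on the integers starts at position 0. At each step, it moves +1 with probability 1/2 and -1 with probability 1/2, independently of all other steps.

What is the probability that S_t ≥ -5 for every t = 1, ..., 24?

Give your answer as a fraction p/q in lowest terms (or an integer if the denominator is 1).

Answer: 3231615/4194304

Derivation:
Let f(t,s) = #length-t paths at position s with S_1..S_t all ≥ -5.
f(t,s) = f(t-1,s-1) + f(t-1,s+1) for s ≥ -5; f(t,s) = 0 for s < -5.
t=0: f(0,0)=1
t=1: f(1,-1)=1 f(1,1)=1
t=2: f(2,-2)=1 f(2,0)=2 f(2,2)=1
t=3: f(3,-3)=1 f(3,-1)=3 f(3,1)=3 f(3,3)=1
t=4: f(4,-4)=1 f(4,-2)=4 f(4,0)=6 f(4,2)=4 f(4,4)=1
t=5: f(5,-5)=1 f(5,-3)=5 f(5,-1)=10 f(5,1)=10 f(5,3)=5 f(5,5)=1
t=6: f(6,-4)=6 f(6,-2)=15 f(6,0)=20 f(6,2)=15 f(6,4)=6 f(6,6)=1
t=7: f(7,-5)=6 f(7,-3)=21 f(7,-1)=35 f(7,1)=35 f(7,3)=21 f(7,5)=7 f(7,7)=1
t=8: f(8,-4)=27 f(8,-2)=56 f(8,0)=70 f(8,2)=56 f(8,4)=28 f(8,6)=8 f(8,8)=1
t=9: f(9,-5)=27 f(9,-3)=83 f(9,-1)=126 f(9,1)=126 f(9,3)=84 f(9,5)=36 f(9,7)=9 f(9,9)=1
t=10: f(10,-4)=110 f(10,-2)=209 f(10,0)=252 f(10,2)=210 f(10,4)=120 f(10,6)=45 f(10,8)=10 f(10,10)=1
t=11: f(11,-5)=110 f(11,-3)=319 f(11,-1)=461 f(11,1)=462 f(11,3)=330 f(11,5)=165 f(11,7)=55 f(11,9)=11 f(11,11)=1
t=12: f(12,-4)=429 f(12,-2)=780 f(12,0)=923 f(12,2)=792 f(12,4)=495 f(12,6)=220 f(12,8)=66 f(12,10)=12 f(12,12)=1
t=13: f(13,-5)=429 f(13,-3)=1209 f(13,-1)=1703 f(13,1)=1715 f(13,3)=1287 f(13,5)=715 f(13,7)=286 f(13,9)=78 f(13,11)=13 f(13,13)=1
t=14: f(14,-4)=1638 f(14,-2)=2912 f(14,0)=3418 f(14,2)=3002 f(14,4)=2002 f(14,6)=1001 f(14,8)=364 f(14,10)=91 f(14,12)=14 f(14,14)=1
t=15: f(15,-5)=1638 f(15,-3)=4550 f(15,-1)=6330 f(15,1)=6420 f(15,3)=5004 f(15,5)=3003 f(15,7)=1365 f(15,9)=455 f(15,11)=105 f(15,13)=15 f(15,15)=1
t=16: f(16,-4)=6188 f(16,-2)=10880 f(16,0)=12750 f(16,2)=11424 f(16,4)=8007 f(16,6)=4368 f(16,8)=1820 f(16,10)=560 f(16,12)=120 f(16,14)=16 f(16,16)=1
t=17: f(17,-5)=6188 f(17,-3)=17068 f(17,-1)=23630 f(17,1)=24174 f(17,3)=19431 f(17,5)=12375 f(17,7)=6188 f(17,9)=2380 f(17,11)=680 f(17,13)=136 f(17,15)=17 f(17,17)=1
t=18: f(18,-4)=23256 f(18,-2)=40698 f(18,0)=47804 f(18,2)=43605 f(18,4)=31806 f(18,6)=18563 f(18,8)=8568 f(18,10)=3060 f(18,12)=816 f(18,14)=153 f(18,16)=18 f(18,18)=1
t=19: f(19,-5)=23256 f(19,-3)=63954 f(19,-1)=88502 f(19,1)=91409 f(19,3)=75411 f(19,5)=50369 f(19,7)=27131 f(19,9)=11628 f(19,11)=3876 f(19,13)=969 f(19,15)=171 f(19,17)=19 f(19,19)=1
t=20: f(20,-4)=87210 f(20,-2)=152456 f(20,0)=179911 f(20,2)=166820 f(20,4)=125780 f(20,6)=77500 f(20,8)=38759 f(20,10)=15504 f(20,12)=4845 f(20,14)=1140 f(20,16)=190 f(20,18)=20 f(20,20)=1
t=21: f(21,-5)=87210 f(21,-3)=239666 f(21,-1)=332367 f(21,1)=346731 f(21,3)=292600 f(21,5)=203280 f(21,7)=116259 f(21,9)=54263 f(21,11)=20349 f(21,13)=5985 f(21,15)=1330 f(21,17)=210 f(21,19)=21 f(21,21)=1
t=22: f(22,-4)=326876 f(22,-2)=572033 f(22,0)=679098 f(22,2)=639331 f(22,4)=495880 f(22,6)=319539 f(22,8)=170522 f(22,10)=74612 f(22,12)=26334 f(22,14)=7315 f(22,16)=1540 f(22,18)=231 f(22,20)=22 f(22,22)=1
t=23: f(23,-5)=326876 f(23,-3)=898909 f(23,-1)=1251131 f(23,1)=1318429 f(23,3)=1135211 f(23,5)=815419 f(23,7)=490061 f(23,9)=245134 f(23,11)=100946 f(23,13)=33649 f(23,15)=8855 f(23,17)=1771 f(23,19)=253 f(23,21)=23 f(23,23)=1
t=24: f(24,-4)=1225785 f(24,-2)=2150040 f(24,0)=2569560 f(24,2)=2453640 f(24,4)=1950630 f(24,6)=1305480 f(24,8)=735195 f(24,10)=346080 f(24,12)=134595 f(24,14)=42504 f(24,16)=10626 f(24,18)=2024 f(24,20)=276 f(24,22)=24 f(24,24)=1
Σ_s f(24,s) = 12926460
P = 12926460/16777216 = 3231615/4194304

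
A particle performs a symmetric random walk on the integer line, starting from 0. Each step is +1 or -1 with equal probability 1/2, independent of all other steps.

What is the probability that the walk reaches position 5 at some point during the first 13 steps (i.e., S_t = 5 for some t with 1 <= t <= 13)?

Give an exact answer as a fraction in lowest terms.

Answer: 1471/8192

Derivation:
Count via complement. Let g(t,s) = #length-t paths at position s with S_1..S_t all ≠ 5.
g(t,s) = g(t-1,s-1) + g(t-1,s+1) for s ≠ 5; g(t,5) = 0.
t=0: g(0,0)=1
t=1: g(1,-1)=1 g(1,1)=1
t=2: g(2,-2)=1 g(2,0)=2 g(2,2)=1
t=3: g(3,-3)=1 g(3,-1)=3 g(3,1)=3 g(3,3)=1
t=4: g(4,-4)=1 g(4,-2)=4 g(4,0)=6 g(4,2)=4 g(4,4)=1
t=5: g(5,-5)=1 g(5,-3)=5 g(5,-1)=10 g(5,1)=10 g(5,3)=5
t=6: g(6,-6)=1 g(6,-4)=6 g(6,-2)=15 g(6,0)=20 g(6,2)=15 g(6,4)=5
t=7: g(7,-7)=1 g(7,-5)=7 g(7,-3)=21 g(7,-1)=35 g(7,1)=35 g(7,3)=20
t=8: g(8,-8)=1 g(8,-6)=8 g(8,-4)=28 g(8,-2)=56 g(8,0)=70 g(8,2)=55 g(8,4)=20
t=9: g(9,-9)=1 g(9,-7)=9 g(9,-5)=36 g(9,-3)=84 g(9,-1)=126 g(9,1)=125 g(9,3)=75
t=10: g(10,-10)=1 g(10,-8)=10 g(10,-6)=45 g(10,-4)=120 g(10,-2)=210 g(10,0)=251 g(10,2)=200 g(10,4)=75
t=11: g(11,-11)=1 g(11,-9)=11 g(11,-7)=55 g(11,-5)=165 g(11,-3)=330 g(11,-1)=461 g(11,1)=451 g(11,3)=275
t=12: g(12,-12)=1 g(12,-10)=12 g(12,-8)=66 g(12,-6)=220 g(12,-4)=495 g(12,-2)=791 g(12,0)=912 g(12,2)=726 g(12,4)=275
t=13: g(13,-13)=1 g(13,-11)=13 g(13,-9)=78 g(13,-7)=286 g(13,-5)=715 g(13,-3)=1286 g(13,-1)=1703 g(13,1)=1638 g(13,3)=1001
Paths never hitting 5: Σ_s g(13,s) = 6721
Paths hitting 5: 2^13 - 6721 = 1471
P = 1471/8192 = 1471/8192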